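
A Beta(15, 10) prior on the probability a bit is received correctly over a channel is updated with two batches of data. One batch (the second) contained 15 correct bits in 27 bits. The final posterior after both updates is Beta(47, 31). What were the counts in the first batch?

17 correct bits and 9 errors

Because Beta–binomial updating is additive in the counts, the combined data contributed (α_post−α_prior, β_post−β_prior) successes and failures.
Total across both batches: 47−15=32 correct bits, 31−10=21 errors.
Subtract the second batch: 32−15=17 correct bits and 21−12=9 errors.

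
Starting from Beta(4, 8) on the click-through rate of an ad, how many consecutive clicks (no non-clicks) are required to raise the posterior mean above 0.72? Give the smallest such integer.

After k clicks and 0 non-clicks the posterior is Beta(4+k, 8), with mean (4+k)/(4+8+k).
Set (4+k)/(12+k) > 0.72 and solve: k > (0.72·12 − 4)/(1 − 0.72) = 16.571.
The smallest integer exceeding 16.571 is 17.

k = 17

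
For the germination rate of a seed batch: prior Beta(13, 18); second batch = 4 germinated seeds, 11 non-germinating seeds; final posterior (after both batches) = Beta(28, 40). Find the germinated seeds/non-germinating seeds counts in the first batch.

11 germinated seeds and 11 non-germinating seeds

Because Beta–binomial updating is additive in the counts, the combined data contributed (α_post−α_prior, β_post−β_prior) successes and failures.
Total across both batches: 28−13=15 germinated seeds, 40−18=22 non-germinating seeds.
Subtract the second batch: 15−4=11 germinated seeds and 22−11=11 non-germinating seeds.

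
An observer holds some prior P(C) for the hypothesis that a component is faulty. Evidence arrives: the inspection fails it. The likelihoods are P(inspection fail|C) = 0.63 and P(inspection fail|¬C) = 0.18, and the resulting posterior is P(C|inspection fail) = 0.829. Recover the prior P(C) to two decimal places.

P(C) = 0.58

In odds form, posterior odds = prior odds × likelihood ratio, so prior odds = posterior odds ÷ LR.
Posterior odds = 0.829/(1−0.829) = 4.8480. LR = 0.63/0.18 = 3.5000.
Prior odds = 4.8480/3.5000 = 1.3851, so P(C) = 1.3851/(1+1.3851) ≈ 0.58.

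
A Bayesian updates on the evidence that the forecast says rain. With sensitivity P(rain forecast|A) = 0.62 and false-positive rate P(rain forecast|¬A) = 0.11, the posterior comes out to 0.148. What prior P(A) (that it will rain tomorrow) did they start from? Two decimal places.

Bayes' rule in odds form gives O(A|E) = O(A)·[P(E|A)/P(E|¬A)], hence O(A) = O(A|E)/LR.
Posterior odds = 0.148/(1−0.148) = 0.1737. LR = 0.62/0.11 = 5.6364.
Prior odds = 0.1737/5.6364 = 0.0308, so P(A) = 0.0308/(1+0.0308) ≈ 0.03.

P(A) = 0.03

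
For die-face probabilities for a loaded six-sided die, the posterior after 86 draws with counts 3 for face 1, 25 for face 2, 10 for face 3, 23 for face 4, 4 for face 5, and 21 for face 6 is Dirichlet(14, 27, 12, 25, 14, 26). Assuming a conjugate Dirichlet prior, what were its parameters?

For a Dirichlet(α) prior with multinomial counts c, the posterior is Dirichlet(α + c) componentwise.
Subtract each count from the matching posterior parameter: 14−3=11, 27−25=2, 12−10=2, 25−23=2, 14−4=10, 26−21=5.

Dirichlet(11, 2, 2, 2, 10, 5)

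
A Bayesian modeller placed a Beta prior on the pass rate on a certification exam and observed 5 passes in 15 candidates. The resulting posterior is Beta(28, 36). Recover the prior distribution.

Under Beta–binomial conjugacy the posterior parameters are (a+s, b+f).
Subtract the data counts: 28−5=23, 36−10=26.

Beta(23, 26)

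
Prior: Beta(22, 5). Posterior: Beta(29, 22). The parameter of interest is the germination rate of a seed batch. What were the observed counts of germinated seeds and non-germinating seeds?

Under Beta–binomial conjugacy the posterior parameters are (a+s, b+f).
Match parameters: s=29−22=7, f=22−5=17.

7 germinated seeds and 17 non-germinating seeds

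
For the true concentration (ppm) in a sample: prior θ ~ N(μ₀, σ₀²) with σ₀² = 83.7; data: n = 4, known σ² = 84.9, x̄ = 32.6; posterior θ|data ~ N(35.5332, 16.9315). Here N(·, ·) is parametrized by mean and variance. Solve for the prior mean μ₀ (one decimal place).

With known observation variance, the Normal–Normal posterior has precision τ_n = τ₀ + n/σ² and mean μ_n = (τ₀μ₀ + (n/σ²)x̄)/τ_n.
Here τ₀ = 1/83.7 = 0.011947 and τ_data = 4/84.9 = 0.047114, so τ_n = 0.059061.
Rearranging for μ₀: μ₀ = (μ_n·τ_n − τ_data·x̄)/τ₀ = (35.5332·0.059061 − 0.047114·32.6) / 0.011947 = 0.562710/0.011947 ≈ 47.1.

μ₀ = 47.1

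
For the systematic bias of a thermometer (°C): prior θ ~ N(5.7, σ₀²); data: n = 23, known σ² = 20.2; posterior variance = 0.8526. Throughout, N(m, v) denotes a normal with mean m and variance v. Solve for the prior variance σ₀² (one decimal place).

Posterior precision equals prior precision plus data precision: 1/σ_n² = 1/σ₀² + n/σ².
So 1/σ₀² = 1/0.8526 − 23/20.2 = 1.172883 − 1.138614 = 0.034269.
Hence σ₀² = 1/0.034269 ≈ 29.2.

σ₀² = 29.2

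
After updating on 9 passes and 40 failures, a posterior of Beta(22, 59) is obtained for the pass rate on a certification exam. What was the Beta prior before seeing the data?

A Beta(α, β) prior with s successes and f failures in binomial data gives a Beta(α+s, β+f) posterior.
Subtract the data counts: 22−9=13, 59−40=19.

Beta(13, 19)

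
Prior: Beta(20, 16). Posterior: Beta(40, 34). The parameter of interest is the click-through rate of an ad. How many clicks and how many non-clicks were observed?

20 clicks and 18 non-clicks

Beta is conjugate to the binomial likelihood: posterior = Beta(α+s, β+f).
So s = 40 − 20 = 20 and f = 34 − 16 = 18.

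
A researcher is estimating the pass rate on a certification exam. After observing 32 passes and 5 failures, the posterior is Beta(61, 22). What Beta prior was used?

Beta(29, 17)

A Beta(a, b) prior with s successes and f failures in binomial data gives a Beta(a+s, b+f) posterior.
So a = 61 − 32 = 29 and b = 22 − 5 = 17.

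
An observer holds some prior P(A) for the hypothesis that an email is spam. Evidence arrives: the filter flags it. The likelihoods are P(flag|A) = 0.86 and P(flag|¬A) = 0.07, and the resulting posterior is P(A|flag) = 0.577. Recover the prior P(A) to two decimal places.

In odds form, posterior odds = prior odds × likelihood ratio, so prior odds = posterior odds ÷ LR.
Posterior odds = 0.577/(1−0.577) = 1.3641. LR = 0.86/0.07 = 12.2857.
Prior odds = 1.3641/12.2857 = 0.1110, so P(A) = 0.1110/(1+0.1110) ≈ 0.10.

P(A) = 0.10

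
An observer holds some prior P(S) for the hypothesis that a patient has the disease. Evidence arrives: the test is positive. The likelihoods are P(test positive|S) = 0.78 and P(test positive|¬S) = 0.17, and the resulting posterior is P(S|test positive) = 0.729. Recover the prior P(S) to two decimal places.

P(S) = 0.37

Bayes' rule in odds form gives O(S|E) = O(S)·[P(E|S)/P(E|¬S)], hence O(S) = O(S|E)/LR.
Posterior odds = 0.729/(1−0.729) = 2.6900. LR = 0.78/0.17 = 4.5882.
Prior odds = 2.6900/4.5882 = 0.5863, so P(S) = 0.5863/(1+0.5863) ≈ 0.37.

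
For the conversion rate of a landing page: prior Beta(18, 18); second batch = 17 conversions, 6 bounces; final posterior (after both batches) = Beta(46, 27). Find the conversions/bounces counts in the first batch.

11 conversions and 3 bounces

Because Beta–binomial updating is additive in the counts, the combined data contributed (α_post−α_prior, β_post−β_prior) successes and failures.
Total across both batches: 46−18=28 conversions, 27−18=9 bounces.
Subtract the second batch: 28−17=11 conversions and 9−6=3 bounces.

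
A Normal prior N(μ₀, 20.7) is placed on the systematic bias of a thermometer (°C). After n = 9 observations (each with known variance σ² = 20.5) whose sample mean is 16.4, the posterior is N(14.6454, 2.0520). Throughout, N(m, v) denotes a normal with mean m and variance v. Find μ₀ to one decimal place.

With known observation variance, the Normal–Normal posterior has precision τ_n = τ₀ + n/σ² and mean μ_n = (τ₀μ₀ + (n/σ²)x̄)/τ_n.
Here τ₀ = 1/20.7 = 0.048309 and τ_data = 9/20.5 = 0.439024, so τ_n = 0.487333.
Rearranging for μ₀: μ₀ = (μ_n·τ_n − τ_data·x̄)/τ₀ = (14.6454·0.487333 − 0.439024·16.4) / 0.048309 = -0.062807/0.048309 ≈ -1.3.

μ₀ = -1.3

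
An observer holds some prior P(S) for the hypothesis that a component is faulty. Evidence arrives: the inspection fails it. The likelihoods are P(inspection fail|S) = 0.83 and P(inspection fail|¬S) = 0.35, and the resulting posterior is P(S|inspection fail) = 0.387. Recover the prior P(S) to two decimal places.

Bayes' rule in odds form gives O(S|E) = O(S)·[P(E|S)/P(E|¬S)], hence O(S) = O(S|E)/LR.
Posterior odds = 0.387/(1−0.387) = 0.6313. LR = 0.83/0.35 = 2.3714.
Prior odds = 0.6313/2.3714 = 0.2662, so P(S) = 0.2662/(1+0.2662) ≈ 0.21.

P(S) = 0.21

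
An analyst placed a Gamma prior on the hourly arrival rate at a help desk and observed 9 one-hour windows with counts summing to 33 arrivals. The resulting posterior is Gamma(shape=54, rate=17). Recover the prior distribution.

A Gamma(α, β) prior (rate parametrization) on a Poisson rate with n observations summing to S gives posterior Gamma(α+S, β+n).
So α = 54 − 33 = 21 and β = 17 − 9 = 8.

Gamma(shape=21, rate=8)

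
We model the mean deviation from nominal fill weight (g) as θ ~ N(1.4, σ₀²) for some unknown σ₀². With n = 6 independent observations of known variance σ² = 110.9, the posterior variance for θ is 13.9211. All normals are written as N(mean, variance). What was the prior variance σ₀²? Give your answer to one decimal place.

σ₀² = 56.4

For the Normal–Normal model with known σ², precisions add: τ_n = τ₀ + n/σ².
So 1/σ₀² = 1/13.9211 − 6/110.9 = 0.071833 − 0.054103 = 0.017730.
Hence σ₀² = 1/0.017730 ≈ 56.4.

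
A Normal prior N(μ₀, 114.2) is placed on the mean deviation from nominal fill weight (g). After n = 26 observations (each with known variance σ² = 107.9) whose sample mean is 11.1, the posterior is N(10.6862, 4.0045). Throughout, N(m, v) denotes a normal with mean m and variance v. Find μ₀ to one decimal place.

μ₀ = -0.7

The posterior mean is a precision-weighted average: μ_n = (τ₀μ₀ + τ_data·x̄)/(τ₀+τ_data), with τ₀=1/σ₀² and τ_data=n/σ².
Here τ₀ = 1/114.2 = 0.008757 and τ_data = 26/107.9 = 0.240964, so τ_n = 0.249721.
Rearranging for μ₀: μ₀ = (μ_n·τ_n − τ_data·x̄)/τ₀ = (10.6862·0.249721 − 0.240964·11.1) / 0.008757 = -0.006132/0.008757 ≈ -0.7.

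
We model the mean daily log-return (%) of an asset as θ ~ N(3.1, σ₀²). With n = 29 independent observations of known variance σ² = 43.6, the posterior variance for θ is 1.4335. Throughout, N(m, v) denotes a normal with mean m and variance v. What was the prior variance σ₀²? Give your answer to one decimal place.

Posterior precision equals prior precision plus data precision: 1/σ_n² = 1/σ₀² + n/σ².
So 1/σ₀² = 1/1.4335 − 29/43.6 = 0.697593 − 0.665138 = 0.032455.
Hence σ₀² = 1/0.032455 ≈ 30.8.

σ₀² = 30.8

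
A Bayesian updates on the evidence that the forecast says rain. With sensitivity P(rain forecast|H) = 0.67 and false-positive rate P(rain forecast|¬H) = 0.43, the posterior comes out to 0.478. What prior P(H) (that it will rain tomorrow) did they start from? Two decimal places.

Bayes' rule in odds form gives O(H|E) = O(H)·[P(E|H)/P(E|¬H)], hence O(H) = O(H|E)/LR.
Posterior odds = 0.478/(1−0.478) = 0.9157. LR = 0.67/0.43 = 1.5581.
Prior odds = 0.9157/1.5581 = 0.5877, so P(H) = 0.5877/(1+0.5877) ≈ 0.37.

P(H) = 0.37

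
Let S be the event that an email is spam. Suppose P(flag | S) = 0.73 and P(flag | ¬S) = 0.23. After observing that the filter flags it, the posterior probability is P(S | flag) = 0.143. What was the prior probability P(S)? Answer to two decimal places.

Bayes' rule in odds form gives O(S|E) = O(S)·[P(E|S)/P(E|¬S)], hence O(S) = O(S|E)/LR.
Posterior odds = 0.143/(1−0.143) = 0.1669. LR = 0.73/0.23 = 3.1739.
Prior odds = 0.1669/3.1739 = 0.0526, so P(S) = 0.0526/(1+0.0526) ≈ 0.05.

P(S) = 0.05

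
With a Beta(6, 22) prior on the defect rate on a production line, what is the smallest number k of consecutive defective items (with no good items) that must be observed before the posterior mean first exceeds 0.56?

k = 23

After k defective items and 0 good items the posterior is Beta(6+k, 22), with mean (6+k)/(6+22+k).
Set (6+k)/(28+k) > 0.56 and solve: k > (0.56·28 − 6)/(1 − 0.56) = 22.000.
The smallest integer exceeding 22.000 is 23, and checking k=23: (29)/(51) = 0.5686 > 0.56.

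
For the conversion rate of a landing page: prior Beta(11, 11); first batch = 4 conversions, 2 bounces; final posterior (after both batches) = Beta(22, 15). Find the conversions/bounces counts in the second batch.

Sequential conjugate updates are equivalent to a single update on the pooled data, so total successes = posterior α − prior α and total failures = posterior β − prior β.
Total across both batches: 22−11=11 conversions, 15−11=4 bounces.
Subtract the first batch: 11−4=7 conversions and 4−2=2 bounces.

7 conversions and 2 bounces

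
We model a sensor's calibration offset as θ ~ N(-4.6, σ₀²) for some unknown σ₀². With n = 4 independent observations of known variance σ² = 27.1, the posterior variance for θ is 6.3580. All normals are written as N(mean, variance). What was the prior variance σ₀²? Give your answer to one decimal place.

For the Normal–Normal model with known σ², precisions add: τ_n = τ₀ + n/σ².
So 1/σ₀² = 1/6.3580 − 4/27.1 = 0.157282 − 0.147601 = 0.009681.
Hence σ₀² = 1/0.009681 ≈ 103.3.

σ₀² = 103.3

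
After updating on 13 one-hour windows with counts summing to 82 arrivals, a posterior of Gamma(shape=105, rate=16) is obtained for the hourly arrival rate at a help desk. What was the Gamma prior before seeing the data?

Gamma(shape=23, rate=3)

Gamma–Poisson conjugacy: posterior shape = α + Σxᵢ, posterior rate = β + n.
So α = 105 − 82 = 23 and β = 16 − 13 = 3.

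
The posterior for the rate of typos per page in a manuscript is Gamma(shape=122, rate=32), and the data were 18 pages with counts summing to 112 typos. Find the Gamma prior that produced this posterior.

Gamma(shape=10, rate=14)

A Gamma(α, β) prior (rate parametrization) on a Poisson rate with n observations summing to S gives posterior Gamma(α+S, β+n).
So α = 122 − 112 = 10 and β = 32 − 18 = 14.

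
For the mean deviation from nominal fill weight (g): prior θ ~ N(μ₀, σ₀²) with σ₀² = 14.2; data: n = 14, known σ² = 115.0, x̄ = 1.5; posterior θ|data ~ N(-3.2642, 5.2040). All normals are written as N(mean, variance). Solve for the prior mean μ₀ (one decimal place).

The posterior mean is a precision-weighted average: μ_n = (τ₀μ₀ + τ_data·x̄)/(τ₀+τ_data), with τ₀=1/σ₀² and τ_data=n/σ².
Here τ₀ = 1/14.2 = 0.070423 and τ_data = 14/115.0 = 0.121739, so τ_n = 0.192162.
Rearranging for μ₀: μ₀ = (μ_n·τ_n − τ_data·x̄)/τ₀ = (-3.2642·0.192162 − 0.121739·1.5) / 0.070423 = -0.809864/0.070423 ≈ -11.5.

μ₀ = -11.5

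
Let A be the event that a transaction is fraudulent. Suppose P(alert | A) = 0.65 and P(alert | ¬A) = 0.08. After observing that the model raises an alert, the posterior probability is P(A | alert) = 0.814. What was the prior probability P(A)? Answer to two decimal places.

P(A) = 0.35

In odds form, posterior odds = prior odds × likelihood ratio, so prior odds = posterior odds ÷ LR.
Posterior odds = 0.814/(1−0.814) = 4.3763. LR = 0.65/0.08 = 8.1250.
Prior odds = 4.3763/8.1250 = 0.5386, so P(A) = 0.5386/(1+0.5386) ≈ 0.35.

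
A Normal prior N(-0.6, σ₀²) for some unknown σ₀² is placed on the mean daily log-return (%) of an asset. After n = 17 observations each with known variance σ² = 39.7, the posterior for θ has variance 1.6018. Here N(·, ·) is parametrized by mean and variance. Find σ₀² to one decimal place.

Posterior precision equals prior precision plus data precision: 1/σ_n² = 1/σ₀² + n/σ².
So 1/σ₀² = 1/1.6018 − 17/39.7 = 0.624298 − 0.428212 = 0.196086.
Hence σ₀² = 1/0.196086 ≈ 5.1.

σ₀² = 5.1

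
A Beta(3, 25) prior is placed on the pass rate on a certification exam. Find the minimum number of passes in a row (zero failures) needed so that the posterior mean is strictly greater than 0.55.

After k passes and 0 failures the posterior is Beta(3+k, 25), with mean (3+k)/(3+25+k).
Set (3+k)/(28+k) > 0.55 and solve: k > (0.55·28 − 3)/(1 − 0.55) = 27.556.
The smallest integer exceeding 27.556 is 28.

k = 28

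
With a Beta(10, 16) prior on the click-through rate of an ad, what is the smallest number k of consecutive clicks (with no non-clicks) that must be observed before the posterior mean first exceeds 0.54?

After k clicks and 0 non-clicks the posterior is Beta(10+k, 16), with mean (10+k)/(10+16+k).
Set (10+k)/(26+k) > 0.54 and solve: k > (0.54·26 − 10)/(1 − 0.54) = 8.783.
The smallest integer exceeding 8.783 is 9, and checking k=9: (19)/(35) = 0.5429 > 0.54.

k = 9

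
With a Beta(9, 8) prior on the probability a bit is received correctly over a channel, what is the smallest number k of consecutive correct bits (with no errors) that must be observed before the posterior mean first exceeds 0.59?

k = 3

After k correct bits and 0 errors the posterior is Beta(9+k, 8), with mean (9+k)/(9+8+k).
Set (9+k)/(17+k) > 0.59 and solve: k > (0.59·17 − 9)/(1 − 0.59) = 2.512.
The smallest integer exceeding 2.512 is 3.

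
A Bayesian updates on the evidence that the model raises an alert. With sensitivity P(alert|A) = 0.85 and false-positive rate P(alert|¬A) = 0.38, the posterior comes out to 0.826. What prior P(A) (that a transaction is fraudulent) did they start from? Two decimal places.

In odds form, posterior odds = prior odds × likelihood ratio, so prior odds = posterior odds ÷ LR.
Posterior odds = 0.826/(1−0.826) = 4.7471. LR = 0.85/0.38 = 2.2368.
Prior odds = 4.7471/2.2368 = 2.1223, so P(A) = 2.1223/(1+2.1223) ≈ 0.68.

P(A) = 0.68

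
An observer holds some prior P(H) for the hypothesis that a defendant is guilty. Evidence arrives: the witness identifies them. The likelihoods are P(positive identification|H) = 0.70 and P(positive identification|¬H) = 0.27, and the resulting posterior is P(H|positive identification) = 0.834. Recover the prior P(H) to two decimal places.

Bayes' rule in odds form gives O(H|E) = O(H)·[P(E|H)/P(E|¬H)], hence O(H) = O(H|E)/LR.
Posterior odds = 0.834/(1−0.834) = 5.0241. LR = 0.70/0.27 = 2.5926.
Prior odds = 5.0241/2.5926 = 1.9379, so P(H) = 1.9379/(1+1.9379) ≈ 0.66.

P(H) = 0.66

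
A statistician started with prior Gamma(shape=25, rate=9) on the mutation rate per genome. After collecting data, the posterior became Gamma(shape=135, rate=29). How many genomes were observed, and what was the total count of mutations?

n = 20 genomes with total 110 mutations

Gamma–Poisson conjugacy: posterior shape = α + Σxᵢ, posterior rate = β + n.
Matching: Σxᵢ = 135 − 25 = 110 and n = 29 − 9 = 20.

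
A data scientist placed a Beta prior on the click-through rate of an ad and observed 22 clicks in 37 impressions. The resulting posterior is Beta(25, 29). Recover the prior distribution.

Beta(3, 14)

A Beta(α, β) prior with s successes and f failures in binomial data gives a Beta(α+s, β+f) posterior.
So α = 25 − 22 = 3 and β = 29 − 15 = 14.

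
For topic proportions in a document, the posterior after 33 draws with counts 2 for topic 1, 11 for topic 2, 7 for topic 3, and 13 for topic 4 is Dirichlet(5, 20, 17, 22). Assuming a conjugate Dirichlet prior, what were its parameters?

For a Dirichlet(α) prior with multinomial counts c, the posterior is Dirichlet(α + c) componentwise.
Subtract each count from the matching posterior parameter: 5−2=3, 20−11=9, 17−7=10, 22−13=9.

Dirichlet(3, 9, 10, 9)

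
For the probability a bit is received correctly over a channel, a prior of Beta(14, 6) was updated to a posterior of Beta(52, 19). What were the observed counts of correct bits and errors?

Beta is conjugate to the binomial likelihood: posterior = Beta(α+s, β+f).
So s = 52 − 14 = 38 and f = 19 − 6 = 13.

38 correct bits and 13 errors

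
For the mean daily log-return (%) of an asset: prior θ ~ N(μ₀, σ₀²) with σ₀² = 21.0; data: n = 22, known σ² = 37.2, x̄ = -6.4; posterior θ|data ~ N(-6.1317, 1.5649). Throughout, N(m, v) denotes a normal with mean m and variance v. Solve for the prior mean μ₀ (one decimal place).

μ₀ = -2.8

The posterior mean is a precision-weighted average: μ_n = (τ₀μ₀ + τ_data·x̄)/(τ₀+τ_data), with τ₀=1/σ₀² and τ_data=n/σ².
Here τ₀ = 1/21.0 = 0.047619 and τ_data = 22/37.2 = 0.591398, so τ_n = 0.639017.
Rearranging for μ₀: μ₀ = (μ_n·τ_n − τ_data·x̄)/τ₀ = (-6.1317·0.639017 − 0.591398·-6.4) / 0.047619 = -0.133313/0.047619 ≈ -2.8.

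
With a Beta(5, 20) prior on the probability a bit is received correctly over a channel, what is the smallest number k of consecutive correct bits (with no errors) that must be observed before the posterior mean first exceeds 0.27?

After k correct bits and 0 errors the posterior is Beta(5+k, 20), with mean (5+k)/(5+20+k).
Set (5+k)/(25+k) > 0.27 and solve: k > (0.27·25 − 5)/(1 − 0.27) = 2.397.
The smallest integer exceeding 2.397 is 3, and checking k=3: (8)/(28) = 0.2857 > 0.27.

k = 3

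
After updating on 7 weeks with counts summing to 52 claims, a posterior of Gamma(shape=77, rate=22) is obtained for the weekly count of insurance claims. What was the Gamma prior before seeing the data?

Gamma(shape=25, rate=15)

Gamma–Poisson conjugacy: posterior shape = α + Σxᵢ, posterior rate = β + n.
So α = 77 − 52 = 25 and β = 22 − 7 = 15.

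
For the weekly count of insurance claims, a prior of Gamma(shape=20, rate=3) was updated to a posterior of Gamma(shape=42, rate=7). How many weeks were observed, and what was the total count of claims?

Gamma–Poisson conjugacy: posterior shape = α + Σxᵢ, posterior rate = β + n.
Matching: Σxᵢ = 42 − 20 = 22 and n = 7 − 3 = 4.

n = 4 weeks with total 22 claims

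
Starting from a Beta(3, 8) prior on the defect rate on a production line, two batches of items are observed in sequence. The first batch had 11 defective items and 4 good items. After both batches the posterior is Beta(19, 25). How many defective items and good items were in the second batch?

Sequential conjugate updates are equivalent to a single update on the pooled data, so total successes = posterior α − prior α and total failures = posterior β − prior β.
Total across both batches: 19−3=16 defective items, 25−8=17 good items.
Subtract the first batch: 16−11=5 defective items and 17−4=13 good items.

5 defective items and 13 good items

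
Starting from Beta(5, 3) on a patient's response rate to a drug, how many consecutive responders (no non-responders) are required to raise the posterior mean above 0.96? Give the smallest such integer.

k = 68

After k responders and 0 non-responders the posterior is Beta(5+k, 3), with mean (5+k)/(5+3+k).
Set (5+k)/(8+k) > 0.96 and solve: k > (0.96·8 − 5)/(1 − 0.96) = 67.000.
The smallest integer exceeding 67.000 is 68, and checking k=68: (73)/(76) = 0.9605 > 0.96.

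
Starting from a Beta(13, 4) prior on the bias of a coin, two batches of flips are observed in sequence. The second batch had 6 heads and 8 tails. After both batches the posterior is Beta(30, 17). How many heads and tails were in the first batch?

Because Beta–binomial updating is additive in the counts, the combined data contributed (α_post−α_prior, β_post−β_prior) successes and failures.
Total across both batches: 30−13=17 heads, 17−4=13 tails.
Subtract the second batch: 17−6=11 heads and 13−8=5 tails.

11 heads and 5 tails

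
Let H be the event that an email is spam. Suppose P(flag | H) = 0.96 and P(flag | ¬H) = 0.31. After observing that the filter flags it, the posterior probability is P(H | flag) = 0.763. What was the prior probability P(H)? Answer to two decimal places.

P(H) = 0.51

In odds form, posterior odds = prior odds × likelihood ratio, so prior odds = posterior odds ÷ LR.
Posterior odds = 0.763/(1−0.763) = 3.2194. LR = 0.96/0.31 = 3.0968.
Prior odds = 3.2194/3.0968 = 1.0396, so P(H) = 1.0396/(1+1.0396) ≈ 0.51.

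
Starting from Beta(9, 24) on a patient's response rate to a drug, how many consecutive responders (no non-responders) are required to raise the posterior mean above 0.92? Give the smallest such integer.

k = 268

After k responders and 0 non-responders the posterior is Beta(9+k, 24), with mean (9+k)/(9+24+k).
Set (9+k)/(33+k) > 0.92 and solve: k > (0.92·33 − 9)/(1 − 0.92) = 267.000.
The smallest integer exceeding 267.000 is 268, and checking k=268: (277)/(301) = 0.9203 > 0.92.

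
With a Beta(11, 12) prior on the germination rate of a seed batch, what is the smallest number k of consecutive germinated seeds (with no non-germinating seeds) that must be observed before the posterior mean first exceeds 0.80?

After k germinated seeds and 0 non-germinating seeds the posterior is Beta(11+k, 12), with mean (11+k)/(11+12+k).
Set (11+k)/(23+k) > 0.80 and solve: k > (0.80·23 − 11)/(1 − 0.80) = 37.000.
The smallest integer exceeding 37.000 is 38.

k = 38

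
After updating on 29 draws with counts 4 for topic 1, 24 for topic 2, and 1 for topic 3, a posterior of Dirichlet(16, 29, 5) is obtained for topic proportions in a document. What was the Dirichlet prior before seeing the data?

Dirichlet(12, 5, 4)

For a Dirichlet(α) prior with multinomial counts c, the posterior is Dirichlet(α + c) componentwise.
Subtract each count from the matching posterior parameter: 16−4=12, 29−24=5, 5−1=4.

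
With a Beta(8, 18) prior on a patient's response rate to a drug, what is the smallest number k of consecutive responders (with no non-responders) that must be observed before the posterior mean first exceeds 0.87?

k = 113

After k responders and 0 non-responders the posterior is Beta(8+k, 18), with mean (8+k)/(8+18+k).
Set (8+k)/(26+k) > 0.87 and solve: k > (0.87·26 − 8)/(1 − 0.87) = 112.462.
The smallest integer exceeding 112.462 is 113.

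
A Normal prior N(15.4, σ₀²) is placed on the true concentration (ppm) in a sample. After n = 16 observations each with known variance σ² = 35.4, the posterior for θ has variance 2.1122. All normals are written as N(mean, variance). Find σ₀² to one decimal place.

Posterior precision equals prior precision plus data precision: 1/σ_n² = 1/σ₀² + n/σ².
So 1/σ₀² = 1/2.1122 − 16/35.4 = 0.473440 − 0.451977 = 0.021463.
Hence σ₀² = 1/0.021463 ≈ 46.6.

σ₀² = 46.6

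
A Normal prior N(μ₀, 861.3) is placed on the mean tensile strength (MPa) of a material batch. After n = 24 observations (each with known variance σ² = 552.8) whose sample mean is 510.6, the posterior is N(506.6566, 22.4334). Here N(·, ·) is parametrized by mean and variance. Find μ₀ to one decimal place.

μ₀ = 359.2

With known observation variance, the Normal–Normal posterior has precision τ_n = τ₀ + n/σ² and mean μ_n = (τ₀μ₀ + (n/σ²)x̄)/τ_n.
Here τ₀ = 1/861.3 = 0.001161 and τ_data = 24/552.8 = 0.043415, so τ_n = 0.044576.
Rearranging for μ₀: μ₀ = (μ_n·τ_n − τ_data·x̄)/τ₀ = (506.6566·0.044576 − 0.043415·510.6) / 0.001161 = 0.417026/0.001161 ≈ 359.2.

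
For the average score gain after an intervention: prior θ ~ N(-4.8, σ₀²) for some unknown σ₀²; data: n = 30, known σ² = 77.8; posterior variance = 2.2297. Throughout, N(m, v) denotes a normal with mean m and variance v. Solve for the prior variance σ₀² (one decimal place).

For the Normal–Normal model with known σ², precisions add: τ_n = τ₀ + n/σ².
So 1/σ₀² = 1/2.2297 − 30/77.8 = 0.448491 − 0.385604 = 0.062887.
Hence σ₀² = 1/0.062887 ≈ 15.9.

σ₀² = 15.9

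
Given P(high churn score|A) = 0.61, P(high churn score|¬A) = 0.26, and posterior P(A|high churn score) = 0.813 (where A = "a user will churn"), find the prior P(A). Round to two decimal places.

P(A) = 0.65

Bayes' rule in odds form gives O(A|E) = O(A)·[P(E|A)/P(E|¬A)], hence O(A) = O(A|E)/LR.
Posterior odds = 0.813/(1−0.813) = 4.3476. LR = 0.61/0.26 = 2.3462.
Prior odds = 4.3476/2.3462 = 1.8530, so P(A) = 1.8530/(1+1.8530) ≈ 0.65.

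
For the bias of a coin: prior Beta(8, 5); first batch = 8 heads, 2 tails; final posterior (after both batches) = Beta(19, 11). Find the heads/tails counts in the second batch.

Sequential conjugate updates are equivalent to a single update on the pooled data, so total successes = posterior α − prior α and total failures = posterior β − prior β.
Total across both batches: 19−8=11 heads, 11−5=6 tails.
Subtract the first batch: 11−8=3 heads and 6−2=4 tails.

3 heads and 4 tails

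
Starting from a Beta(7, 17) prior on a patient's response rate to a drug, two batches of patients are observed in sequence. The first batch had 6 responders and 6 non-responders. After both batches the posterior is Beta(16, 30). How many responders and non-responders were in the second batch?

Because Beta–binomial updating is additive in the counts, the combined data contributed (α_post−α_prior, β_post−β_prior) successes and failures.
Total across both batches: 16−7=9 responders, 30−17=13 non-responders.
Subtract the first batch: 9−6=3 responders and 13−6=7 non-responders.

3 responders and 7 non-responders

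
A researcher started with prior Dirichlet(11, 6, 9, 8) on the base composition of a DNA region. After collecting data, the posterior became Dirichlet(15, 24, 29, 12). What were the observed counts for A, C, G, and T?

counts (4, 18, 20, 4)

For a Dirichlet(α) prior with multinomial counts c, the posterior is Dirichlet(α + c) componentwise.
Counts are posterior − prior componentwise: 15−11=4, 24−6=18, 29−9=20, 12−8=4.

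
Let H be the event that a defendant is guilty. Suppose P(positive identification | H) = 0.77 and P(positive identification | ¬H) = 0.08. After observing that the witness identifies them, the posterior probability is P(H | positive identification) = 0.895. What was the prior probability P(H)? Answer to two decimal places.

P(H) = 0.47

Bayes' rule in odds form gives O(H|E) = O(H)·[P(E|H)/P(E|¬H)], hence O(H) = O(H|E)/LR.
Posterior odds = 0.895/(1−0.895) = 8.5238. LR = 0.77/0.08 = 9.6250.
Prior odds = 8.5238/9.6250 = 0.8856, so P(H) = 0.8856/(1+0.8856) ≈ 0.47.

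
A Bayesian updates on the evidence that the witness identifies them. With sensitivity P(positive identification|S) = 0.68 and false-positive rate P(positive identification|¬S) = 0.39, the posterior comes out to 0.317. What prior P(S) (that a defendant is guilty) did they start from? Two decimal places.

Bayes' rule in odds form gives O(S|E) = O(S)·[P(E|S)/P(E|¬S)], hence O(S) = O(S|E)/LR.
Posterior odds = 0.317/(1−0.317) = 0.4641. LR = 0.68/0.39 = 1.7436.
Prior odds = 0.4641/1.7436 = 0.2662, so P(S) = 0.2662/(1+0.2662) ≈ 0.21.

P(S) = 0.21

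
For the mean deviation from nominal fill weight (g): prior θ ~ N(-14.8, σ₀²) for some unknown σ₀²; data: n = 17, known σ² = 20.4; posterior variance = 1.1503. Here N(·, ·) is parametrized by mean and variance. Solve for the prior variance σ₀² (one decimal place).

For the Normal–Normal model with known σ², precisions add: τ_n = τ₀ + n/σ².
So 1/σ₀² = 1/1.1503 − 17/20.4 = 0.869338 − 0.833333 = 0.036005.
Hence σ₀² = 1/0.036005 ≈ 27.8.

σ₀² = 27.8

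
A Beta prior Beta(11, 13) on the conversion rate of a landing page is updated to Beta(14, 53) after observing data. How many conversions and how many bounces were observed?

Under Beta–binomial conjugacy the posterior parameters are (α+s, β+f).
So s = 14 − 11 = 3 and f = 53 − 13 = 40.

3 conversions and 40 bounces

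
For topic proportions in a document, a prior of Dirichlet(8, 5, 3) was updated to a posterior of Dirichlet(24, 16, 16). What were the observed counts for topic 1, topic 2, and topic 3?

For a Dirichlet(α) prior with multinomial counts c, the posterior is Dirichlet(α + c) componentwise.
Counts are posterior − prior componentwise: 24−8=16, 16−5=11, 16−3=13.

counts (16, 11, 13)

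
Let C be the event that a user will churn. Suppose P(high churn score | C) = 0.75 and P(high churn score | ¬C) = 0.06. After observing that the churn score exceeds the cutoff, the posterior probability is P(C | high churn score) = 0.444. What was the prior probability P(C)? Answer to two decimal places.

P(C) = 0.06

Bayes' rule in odds form gives O(C|E) = O(C)·[P(E|C)/P(E|¬C)], hence O(C) = O(C|E)/LR.
Posterior odds = 0.444/(1−0.444) = 0.7986. LR = 0.75/0.06 = 12.5000.
Prior odds = 0.7986/12.5000 = 0.0639, so P(C) = 0.0639/(1+0.0639) ≈ 0.06.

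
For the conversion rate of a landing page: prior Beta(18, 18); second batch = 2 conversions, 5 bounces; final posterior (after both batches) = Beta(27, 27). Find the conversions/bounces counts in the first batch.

Because Beta–binomial updating is additive in the counts, the combined data contributed (α_post−α_prior, β_post−β_prior) successes and failures.
Total across both batches: 27−18=9 conversions, 27−18=9 bounces.
Subtract the second batch: 9−2=7 conversions and 9−5=4 bounces.

7 conversions and 4 bounces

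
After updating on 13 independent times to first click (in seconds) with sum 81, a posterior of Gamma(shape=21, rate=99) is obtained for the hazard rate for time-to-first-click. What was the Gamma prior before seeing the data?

For an exponential likelihood with a Gamma(α, β) prior on the rate, n observations with total T give posterior Gamma(α+n, β+T).
So α = 21 − 13 = 8 and β = 99 − 81 = 18.

Gamma(shape=8, rate=18)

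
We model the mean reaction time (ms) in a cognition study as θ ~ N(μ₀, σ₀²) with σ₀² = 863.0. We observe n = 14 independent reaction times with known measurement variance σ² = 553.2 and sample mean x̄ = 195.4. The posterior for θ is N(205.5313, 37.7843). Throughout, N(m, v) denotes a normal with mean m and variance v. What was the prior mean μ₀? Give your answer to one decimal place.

μ₀ = 426.8

The posterior mean is a precision-weighted average: μ_n = (τ₀μ₀ + τ_data·x̄)/(τ₀+τ_data), with τ₀=1/σ₀² and τ_data=n/σ².
Here τ₀ = 1/863.0 = 0.001159 and τ_data = 14/553.2 = 0.025307, so τ_n = 0.026466.
Rearranging for μ₀: μ₀ = (μ_n·τ_n − τ_data·x̄)/τ₀ = (205.5313·0.026466 − 0.025307·195.4) / 0.001159 = 0.494604/0.001159 ≈ 426.8.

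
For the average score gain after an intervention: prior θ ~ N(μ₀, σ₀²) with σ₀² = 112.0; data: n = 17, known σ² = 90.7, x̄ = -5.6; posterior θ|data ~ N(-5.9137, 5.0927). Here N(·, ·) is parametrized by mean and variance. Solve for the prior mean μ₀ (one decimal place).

With known observation variance, the Normal–Normal posterior has precision τ_n = τ₀ + n/σ² and mean μ_n = (τ₀μ₀ + (n/σ²)x̄)/τ_n.
Here τ₀ = 1/112.0 = 0.008929 and τ_data = 17/90.7 = 0.187431, so τ_n = 0.196360.
Rearranging for μ₀: μ₀ = (μ_n·τ_n − τ_data·x̄)/τ₀ = (-5.9137·0.196360 − 0.187431·-5.6) / 0.008929 = -0.111601/0.008929 ≈ -12.5.

μ₀ = -12.5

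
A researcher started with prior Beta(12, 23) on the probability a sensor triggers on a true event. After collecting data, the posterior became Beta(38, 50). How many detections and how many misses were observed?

Beta is conjugate to the binomial likelihood: posterior = Beta(a+s, b+f).
Match parameters: s=38−12=26, f=50−23=27.

26 detections and 27 misses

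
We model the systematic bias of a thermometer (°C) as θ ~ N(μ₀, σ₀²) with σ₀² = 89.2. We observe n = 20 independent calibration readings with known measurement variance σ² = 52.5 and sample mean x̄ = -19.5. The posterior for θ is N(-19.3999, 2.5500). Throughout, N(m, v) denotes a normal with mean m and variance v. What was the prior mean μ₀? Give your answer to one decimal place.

With known observation variance, the Normal–Normal posterior has precision τ_n = τ₀ + n/σ² and mean μ_n = (τ₀μ₀ + (n/σ²)x̄)/τ_n.
Here τ₀ = 1/89.2 = 0.011211 and τ_data = 20/52.5 = 0.380952, so τ_n = 0.392163.
Rearranging for μ₀: μ₀ = (μ_n·τ_n − τ_data·x̄)/τ₀ = (-19.3999·0.392163 − 0.380952·-19.5) / 0.011211 = -0.179359/0.011211 ≈ -16.0.

μ₀ = -16.0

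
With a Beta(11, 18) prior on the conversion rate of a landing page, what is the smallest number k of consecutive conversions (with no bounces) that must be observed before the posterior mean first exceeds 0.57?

After k conversions and 0 bounces the posterior is Beta(11+k, 18), with mean (11+k)/(11+18+k).
Set (11+k)/(29+k) > 0.57 and solve: k > (0.57·29 − 11)/(1 − 0.57) = 12.860.
The smallest integer exceeding 12.860 is 13, and checking k=13: (24)/(42) = 0.5714 > 0.57.

k = 13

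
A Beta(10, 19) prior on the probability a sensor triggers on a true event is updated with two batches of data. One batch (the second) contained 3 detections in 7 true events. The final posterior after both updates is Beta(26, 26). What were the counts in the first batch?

Sequential conjugate updates are equivalent to a single update on the pooled data, so total successes = posterior α − prior α and total failures = posterior β − prior β.
Total across both batches: 26−10=16 detections, 26−19=7 misses.
Subtract the second batch: 16−3=13 detections and 7−4=3 misses.

13 detections and 3 misses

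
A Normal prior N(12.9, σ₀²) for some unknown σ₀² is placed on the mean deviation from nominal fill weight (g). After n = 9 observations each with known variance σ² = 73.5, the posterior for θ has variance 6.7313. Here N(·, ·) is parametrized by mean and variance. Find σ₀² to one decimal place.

σ₀² = 38.3

Posterior precision equals prior precision plus data precision: 1/σ_n² = 1/σ₀² + n/σ².
So 1/σ₀² = 1/6.7313 − 9/73.5 = 0.148560 − 0.122449 = 0.026111.
Hence σ₀² = 1/0.026111 ≈ 38.3.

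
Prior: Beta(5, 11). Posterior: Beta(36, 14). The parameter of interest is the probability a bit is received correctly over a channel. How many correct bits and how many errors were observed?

Beta is conjugate to the binomial likelihood: posterior = Beta(a+s, b+f).
So s = 36 − 5 = 31 and f = 14 − 11 = 3.

31 correct bits and 3 errors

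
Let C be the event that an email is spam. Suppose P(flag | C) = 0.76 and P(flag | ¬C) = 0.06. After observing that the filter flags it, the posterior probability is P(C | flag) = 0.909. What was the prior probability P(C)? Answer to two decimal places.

P(C) = 0.44

Bayes' rule in odds form gives O(C|E) = O(C)·[P(E|C)/P(E|¬C)], hence O(C) = O(C|E)/LR.
Posterior odds = 0.909/(1−0.909) = 9.9890. LR = 0.76/0.06 = 12.6667.
Prior odds = 9.9890/12.6667 = 0.7886, so P(C) = 0.7886/(1+0.7886) ≈ 0.44.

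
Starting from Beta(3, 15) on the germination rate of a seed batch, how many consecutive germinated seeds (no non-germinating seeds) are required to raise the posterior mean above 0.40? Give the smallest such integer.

k = 8

After k germinated seeds and 0 non-germinating seeds the posterior is Beta(3+k, 15), with mean (3+k)/(3+15+k).
Set (3+k)/(18+k) > 0.40 and solve: k > (0.40·18 − 3)/(1 − 0.40) = 7.000.
The smallest integer exceeding 7.000 is 8.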